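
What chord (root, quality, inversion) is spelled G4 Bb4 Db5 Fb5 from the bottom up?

G diminished seventh, root position

The pitch classes G, Bb, Db, Fb arrange in thirds as G–Bb–Db–Fb: a G diminished seventh chord.
G is the root of G diminished seventh; root in the bass means root position (figured bass 7).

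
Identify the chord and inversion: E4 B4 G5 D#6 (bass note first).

E minor-major seventh, root position

The distinct note names are E, B, G, D#. Stacked in thirds they read E–G–B–D#, which is a minor-major seventh chord on E.
E is the root of E minor-major seventh; root in the bass means root position (figured bass 7).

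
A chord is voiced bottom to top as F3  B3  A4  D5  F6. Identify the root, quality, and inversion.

The distinct note names are F, B, A, D. Stacked in thirds they read B–D–F–A, which is a half-diminished seventh chord on B.
F is the fifth of B half-diminished seventh; fifth in the bass means second inversion (figured bass 4/3).

B half-diminished seventh, second inversion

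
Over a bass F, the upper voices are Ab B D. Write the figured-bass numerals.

The notes F, Ab, B, D stack in thirds as B–D–F–Ab — a B diminished seventh chord. The bass F is the fifth, so this is second inversion: figured 4/3.

4/3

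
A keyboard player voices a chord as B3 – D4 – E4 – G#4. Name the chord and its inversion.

E dominant seventh, second inversion

The distinct note names are B, D, E, G#. Stacked in thirds they read E–G#–B–D, which is a dominant seventh chord on E.
The lowest note is B, the fifth of the chord, so this is second inversion (figured bass 4/3).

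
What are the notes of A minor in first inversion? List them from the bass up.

C, E, A

A minor is A–C–E. First inversion puts the third (C) in the bass, with the remaining tones above: C, E, A.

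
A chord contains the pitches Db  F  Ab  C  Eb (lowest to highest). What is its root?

Db

Reordering Db, F, Ab, C, Eb into stacked thirds gives Db–F–Ab–C–Eb; the bottom of that stack, Db, is the root.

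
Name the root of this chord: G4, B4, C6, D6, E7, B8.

C

G, B, C, D, E are the tones of a C major ninth chord (C–E–G–B–D), making C the root.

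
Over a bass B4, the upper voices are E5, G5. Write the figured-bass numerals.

6/4

The notes B, E, G stack in thirds as E–G–B — an E minor triad. The bass B is the fifth, so this is second inversion: figured 6/4.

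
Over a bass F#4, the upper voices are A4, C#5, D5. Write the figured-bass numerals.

6/5

The notes F#, A, C#, D stack in thirds as D–F#–A–C# — a D major seventh chord. The bass F# is the third, so this is first inversion: figured 6/5.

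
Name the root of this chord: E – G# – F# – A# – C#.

F#

The distinct letter names are E, G#, F#, A#, C#. Arranged as a stack of thirds they read F#–A#–C#–E–G#, so F# is the root (an F# dominant ninth chord).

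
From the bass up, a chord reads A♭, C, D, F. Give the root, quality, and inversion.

D half-diminished seventh, second inversion

The pitch classes Ab, C, D, F arrange in thirds as D–F–Ab–C: a D half-diminished seventh chord.
Ab is the fifth of D half-diminished seventh; fifth in the bass means second inversion (figured bass 4/3).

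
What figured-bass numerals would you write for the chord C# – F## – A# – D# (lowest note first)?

4/2

The notes C#, F##, A#, D# stack in thirds as D#–F##–A#–C# — a D# dominant seventh chord. The bass C# is the seventh, so this is third inversion: figured 4/2.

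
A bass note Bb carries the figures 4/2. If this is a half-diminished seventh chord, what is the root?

C

The figures 4/2 mean the seventh of the chord is in the bass. If Bb is the seventh of a half-diminished seventh chord, the root is C (chord tones C–Eb–Gb–Bb).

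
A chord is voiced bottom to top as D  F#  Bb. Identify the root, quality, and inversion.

Reducing to letter names: D, F#, Bb. These stack in thirds as Bb–D–F# — a Bb augmented triad.
The lowest note is D, the third of the chord, so this is first inversion (figured bass 6).

Bb augmented, first inversion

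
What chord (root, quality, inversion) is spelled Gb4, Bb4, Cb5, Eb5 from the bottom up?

Cb major seventh, second inversion

The pitch classes Gb, Bb, Cb, Eb arrange in thirds as Cb–Eb–Gb–Bb: a Cb major seventh chord.
With the fifth (Gb) in the bass, the chord is in second inversion (figured bass 4/3).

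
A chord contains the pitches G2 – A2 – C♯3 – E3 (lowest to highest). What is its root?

Reordering G, A, C#, E into stacked thirds gives A–C#–E–G; the bottom of that stack, A, is the root.

A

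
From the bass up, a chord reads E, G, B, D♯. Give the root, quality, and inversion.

E minor-major seventh, root position

Reducing to letter names: E, G, B, D#. These stack in thirds as E–G–B–D# — an E minor-major seventh chord.
E is the root of E minor-major seventh; root in the bass means root position (figured bass 7).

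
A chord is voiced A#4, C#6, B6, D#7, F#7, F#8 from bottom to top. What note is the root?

The distinct letter names are A#, C#, B, D#, F#. Arranged as a stack of thirds they read B–D#–F#–A#–C#, so B is the root (a B major ninth chord).

B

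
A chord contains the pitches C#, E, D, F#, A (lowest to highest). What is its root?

D

C#, E, D, F#, A are the tones of a D major ninth chord (D–F#–A–C#–E), making D the root.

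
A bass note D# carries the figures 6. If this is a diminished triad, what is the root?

B#

The figures 6 mean the third of the chord is in the bass. If D# is the third of a diminished triad, the root is B# (chord tones B#–D#–F#).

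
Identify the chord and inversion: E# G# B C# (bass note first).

C# dominant seventh, first inversion

The distinct note names are E#, G#, B, C#. Stacked in thirds they read C#–E#–G#–B, which is a dominant seventh chord on C#.
With the third (E#) in the bass, the chord is in first inversion (figured bass 6/5).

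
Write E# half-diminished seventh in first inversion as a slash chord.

First inversion of E# half-diminished seventh has the third (G#) in the bass. As a slash chord: E#ø7/G#.

E#ø7/G#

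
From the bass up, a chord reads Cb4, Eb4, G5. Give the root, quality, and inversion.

Cb augmented, root position

The distinct note names are Cb, Eb, G. Stacked in thirds they read Cb–Eb–G, which is an augmented triad on Cb.
Cb is the root of Cb augmented; root in the bass means root position (figured bass 5/3).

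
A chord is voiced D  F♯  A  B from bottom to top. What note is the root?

Reordering D, F#, A, B into stacked thirds gives B–D–F#–A; the bottom of that stack, B, is the root.

B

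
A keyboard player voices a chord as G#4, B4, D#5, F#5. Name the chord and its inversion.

G# minor seventh, root position

Reducing to letter names: G#, B, D#, F#. These stack in thirds as G#–B–D#–F# — a G# minor seventh chord.
With the root (G#) in the bass, the chord is in root position (figured bass 7).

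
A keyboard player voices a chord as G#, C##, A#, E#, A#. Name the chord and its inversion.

Reducing to letter names: G#, C##, A#, E#. These stack in thirds as A#–C##–E#–G# — an A# dominant seventh chord.
With the seventh (G#) in the bass, the chord is in third inversion (figured bass 4/2).

A# dominant seventh, third inversion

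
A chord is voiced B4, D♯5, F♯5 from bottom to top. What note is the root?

Reordering B, D#, F# into stacked thirds gives B–D#–F#; the bottom of that stack, B, is the root.

B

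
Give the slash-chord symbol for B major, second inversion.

BM/F#

Second inversion of B major has the fifth (F#) in the bass. As a slash chord: BM/F#.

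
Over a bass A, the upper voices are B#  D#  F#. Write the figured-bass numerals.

The notes A, B#, D#, F# stack in thirds as B#–D#–F#–A — a B# diminished seventh chord. The bass A is the seventh, so this is third inversion: figured 4/2.

4/2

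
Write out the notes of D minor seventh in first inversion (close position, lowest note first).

F, A, C, D

The chord tones are D–F–A–C. With the third (F) lowest for first inversion: F, A, C, D.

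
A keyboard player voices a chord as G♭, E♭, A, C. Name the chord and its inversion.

A diminished seventh, third inversion

The pitch classes Gb, Eb, A, C arrange in thirds as A–C–Eb–Gb: an A diminished seventh chord.
The lowest note is Gb, the seventh of the chord, so this is third inversion (figured bass 4/2).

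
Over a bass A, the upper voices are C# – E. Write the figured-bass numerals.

The notes A, C#, E stack in thirds as A–C#–E — an A major triad. The bass A is the root, so this is root position: figured 5/3.

5/3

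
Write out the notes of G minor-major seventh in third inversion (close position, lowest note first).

F#, G, Bb, D

The chord tones are G–Bb–D–F#. With the seventh (F#) lowest for third inversion: F#, G, Bb, D.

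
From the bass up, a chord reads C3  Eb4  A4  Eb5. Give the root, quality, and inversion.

A diminished, first inversion

Reducing to letter names: C, Eb, A. These stack in thirds as A–C–Eb — an A diminished triad.
The lowest note is C, the third of the chord, so this is first inversion (figured bass 6).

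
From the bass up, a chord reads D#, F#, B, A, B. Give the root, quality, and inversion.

Reducing to letter names: D#, F#, B, A. These stack in thirds as B–D#–F#–A — a B dominant seventh chord.
The lowest note is D#, the third of the chord, so this is first inversion (figured bass 6/5).

B dominant seventh, first inversion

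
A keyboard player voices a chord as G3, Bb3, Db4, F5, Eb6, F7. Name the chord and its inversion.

The distinct note names are G, Bb, Db, F, Eb. Stacked in thirds they read Eb–G–Bb–Db–F, which is a dominant ninth chord on Eb.
The lowest note is G, the third of the chord, so this is first inversion.

Eb dominant ninth, first inversion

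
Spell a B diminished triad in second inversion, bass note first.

F, B, D

The chord tones are B–D–F. With the fifth (F) lowest for second inversion: F, B, D.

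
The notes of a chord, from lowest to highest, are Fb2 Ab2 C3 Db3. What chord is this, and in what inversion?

Reducing to letter names: Fb, Ab, C, Db. These stack in thirds as Db–Fb–Ab–C — a Db minor-major seventh chord.
With the third (Fb) in the bass, the chord is in first inversion (figured bass 6/5).

Db minor-major seventh, first inversion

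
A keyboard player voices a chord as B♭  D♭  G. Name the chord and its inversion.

Reducing to letter names: Bb, Db, G. These stack in thirds as G–Bb–Db — a G diminished triad.
With the third (Bb) in the bass, the chord is in first inversion (figured bass 6).

G diminished, first inversion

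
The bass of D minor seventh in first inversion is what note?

The third of D minor seventh (D–F–A–C) is F; that is the bass in first inversion.

F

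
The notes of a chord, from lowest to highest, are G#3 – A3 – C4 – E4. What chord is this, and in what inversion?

A minor-major seventh, third inversion

The distinct note names are G#, A, C, E. Stacked in thirds they read A–C–E–G#, which is a minor-major seventh chord on A.
With the seventh (G#) in the bass, the chord is in third inversion (figured bass 4/2).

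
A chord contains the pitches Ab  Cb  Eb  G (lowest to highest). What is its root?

Ab

The distinct letter names are Ab, Cb, Eb, G. Arranged as a stack of thirds they read Ab–Cb–Eb–G, so Ab is the root (an Ab minor-major seventh chord).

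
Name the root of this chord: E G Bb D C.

C

Reordering E, G, Bb, D, C into stacked thirds gives C–E–G–Bb–D; the bottom of that stack, C, is the root.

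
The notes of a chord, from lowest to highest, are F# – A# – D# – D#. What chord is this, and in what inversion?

The distinct note names are F#, A#, D#. Stacked in thirds they read D#–F#–A#, which is a minor triad on D#.
With the third (F#) in the bass, the chord is in first inversion (figured bass 6).

D# minor, first inversion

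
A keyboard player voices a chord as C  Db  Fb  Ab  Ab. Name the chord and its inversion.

The distinct note names are C, Db, Fb, Ab. Stacked in thirds they read Db–Fb–Ab–C, which is a minor-major seventh chord on Db.
C is the seventh of Db minor-major seventh; seventh in the bass means third inversion (figured bass 4/2).

Db minor-major seventh, third inversion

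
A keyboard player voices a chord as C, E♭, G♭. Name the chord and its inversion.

C diminished, root position

The pitch classes C, Eb, Gb arrange in thirds as C–Eb–Gb: a C diminished triad.
With the root (C) in the bass, the chord is in root position (figured bass 5/3).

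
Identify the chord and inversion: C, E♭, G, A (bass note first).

A half-diminished seventh, first inversion

The distinct note names are C, Eb, G, A. Stacked in thirds they read A–C–Eb–G, which is a half-diminished seventh chord on A.
The lowest note is C, the third of the chord, so this is first inversion (figured bass 6/5).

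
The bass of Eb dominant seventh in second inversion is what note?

Bb

Eb dominant seventh is Eb–G–Bb–Db. Second inversion places the fifth in the bass: Bb.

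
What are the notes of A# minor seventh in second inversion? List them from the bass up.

E#, G#, A#, C#

The chord tones are A#–C#–E#–G#. With the fifth (E#) lowest for second inversion: E#, G#, A#, C#.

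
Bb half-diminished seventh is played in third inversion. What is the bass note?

Ab

In third inversion the seventh is lowest. For Bb half-diminished seventh (Bb–Db–Fb–Ab) that is Ab.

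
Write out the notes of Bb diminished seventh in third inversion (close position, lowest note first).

Abb, Bb, Db, Fb

Spelling Bb diminished seventh: Bb–Db–Fb–Abb. In third inversion the seventh is bass, giving Abb, Bb, Db, Fb from the bottom.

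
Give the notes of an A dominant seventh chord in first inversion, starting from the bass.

C#, E, G, A

A dominant seventh is A–C#–E–G. First inversion puts the third (C#) in the bass, with the remaining tones above: C#, E, G, A.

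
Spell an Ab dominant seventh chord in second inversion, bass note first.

Ab dominant seventh is Ab–C–Eb–Gb. Second inversion puts the fifth (Eb) in the bass, with the remaining tones above: Eb, Gb, Ab, C.

Eb, Gb, Ab, C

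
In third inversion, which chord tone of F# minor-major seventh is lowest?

E#

In third inversion the seventh is lowest. For F# minor-major seventh (F#–A–C#–E#) that is E#.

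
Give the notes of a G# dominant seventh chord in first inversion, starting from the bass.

Spelling G# dominant seventh: G#–B#–D#–F#. In first inversion the third is bass, giving B#, D#, F#, G# from the bottom.

B#, D#, F#, G#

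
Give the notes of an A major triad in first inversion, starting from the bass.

C#, E, A

The chord tones are A–C#–E. With the third (C#) lowest for first inversion: C#, E, A.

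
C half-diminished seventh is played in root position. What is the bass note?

C

The root of C half-diminished seventh (C–Eb–Gb–Bb) is C; that is the bass in root position.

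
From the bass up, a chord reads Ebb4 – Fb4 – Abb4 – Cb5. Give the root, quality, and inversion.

The distinct note names are Ebb, Fb, Abb, Cb. Stacked in thirds they read Fb–Abb–Cb–Ebb, which is a minor seventh chord on Fb.
Ebb is the seventh of Fb minor seventh; seventh in the bass means third inversion (figured bass 4/2).

Fb minor seventh, third inversion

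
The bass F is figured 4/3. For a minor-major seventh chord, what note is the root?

The figures 4/3 mean the fifth of the chord is in the bass. If F is the fifth of a minor-major seventh chord, the root is Bb (chord tones Bb–Db–F–A).

Bb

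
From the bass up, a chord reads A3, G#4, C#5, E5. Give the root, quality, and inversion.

Reducing to letter names: A, G#, C#, E. These stack in thirds as A–C#–E–G# — an A major seventh chord.
A is the root of A major seventh; root in the bass means root position (figured bass 7).

A major seventh, root position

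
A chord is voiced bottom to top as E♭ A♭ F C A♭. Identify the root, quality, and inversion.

Reducing to letter names: Eb, Ab, F, C. These stack in thirds as F–Ab–C–Eb — an F minor seventh chord.
The lowest note is Eb, the seventh of the chord, so this is third inversion (figured bass 4/2).

F minor seventh, third inversion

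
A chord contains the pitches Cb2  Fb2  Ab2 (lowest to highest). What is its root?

Reordering Cb, Fb, Ab into stacked thirds gives Fb–Ab–Cb; the bottom of that stack, Fb, is the root.

Fb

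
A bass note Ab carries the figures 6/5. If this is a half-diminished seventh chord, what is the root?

F

The figures 6/5 mean the third of the chord is in the bass. If Ab is the third of a half-diminished seventh chord, the root is F (chord tones F–Ab–Cb–Eb).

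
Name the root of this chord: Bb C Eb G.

The distinct letter names are Bb, C, Eb, G. Arranged as a stack of thirds they read C–Eb–G–Bb, so C is the root (a C minor seventh chord).

C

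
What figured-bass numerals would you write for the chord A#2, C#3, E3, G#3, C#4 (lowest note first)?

The notes A#, C#, E, G# stack in thirds as A#–C#–E–G# — an A# half-diminished seventh chord. The bass A# is the root, so this is root position: figured 7.

7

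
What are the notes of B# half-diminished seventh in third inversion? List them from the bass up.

The chord tones are B#–D#–F#–A#. With the seventh (A#) lowest for third inversion: A#, B#, D#, F#.

A#, B#, D#, F#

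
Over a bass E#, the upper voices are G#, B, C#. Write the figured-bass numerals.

The notes E#, G#, B, C# stack in thirds as C#–E#–G#–B — a C# dominant seventh chord. The bass E# is the third, so this is first inversion: figured 6/5.

6/5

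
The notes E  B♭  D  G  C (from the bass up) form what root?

C

E, Bb, D, G, C are the tones of a C dominant ninth chord (C–E–G–Bb–D), making C the root.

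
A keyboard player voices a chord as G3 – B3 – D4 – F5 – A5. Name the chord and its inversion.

G dominant ninth, root position

Reducing to letter names: G, B, D, F, A. These stack in thirds as G–B–D–F–A — a G dominant ninth chord.
The lowest note is G, the root of the chord, so this is root position.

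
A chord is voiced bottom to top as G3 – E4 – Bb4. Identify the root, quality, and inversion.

E diminished, first inversion

The pitch classes G, E, Bb arrange in thirds as E–G–Bb: an E diminished triad.
With the third (G) in the bass, the chord is in first inversion (figured bass 6).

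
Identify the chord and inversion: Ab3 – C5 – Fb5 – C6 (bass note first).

The distinct note names are Ab, C, Fb. Stacked in thirds they read Fb–Ab–C, which is an augmented triad on Fb.
Ab is the third of Fb augmented; third in the bass means first inversion (figured bass 6).

Fb augmented, first inversion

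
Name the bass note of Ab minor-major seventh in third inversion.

The seventh of Ab minor-major seventh (Ab–Cb–Eb–G) is G; that is the bass in third inversion.

G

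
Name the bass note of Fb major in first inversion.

Ab

In first inversion the third is lowest. For Fb major (Fb–Ab–Cb) that is Ab.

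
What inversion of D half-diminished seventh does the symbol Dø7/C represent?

Dø7/C means D half-diminished seventh with C in the bass. C is the seventh of D half-diminished seventh (D–F–Ab–C), so this is third inversion.

third inversion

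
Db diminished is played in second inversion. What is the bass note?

In second inversion the fifth is lowest. For Db diminished (Db–Fb–Abb) that is Abb.

Abb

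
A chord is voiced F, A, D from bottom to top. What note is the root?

F, A, D are the tones of a D minor triad (D–F–A), making D the root.

D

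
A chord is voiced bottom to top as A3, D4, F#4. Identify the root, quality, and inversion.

D major, second inversion

The pitch classes A, D, F# arrange in thirds as D–F#–A: a D major triad.
A is the fifth of D major; fifth in the bass means second inversion (figured bass 6/4).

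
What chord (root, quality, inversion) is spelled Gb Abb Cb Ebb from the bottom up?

Abb major seventh, third inversion

The distinct note names are Gb, Abb, Cb, Ebb. Stacked in thirds they read Abb–Cb–Ebb–Gb, which is a major seventh chord on Abb.
With the seventh (Gb) in the bass, the chord is in third inversion (figured bass 4/2).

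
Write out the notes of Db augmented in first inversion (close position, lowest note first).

F, A, Db

Db augmented is Db–F–A. First inversion puts the third (F) in the bass, with the remaining tones above: F, A, Db.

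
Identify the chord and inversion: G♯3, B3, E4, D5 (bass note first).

E dominant seventh, first inversion

The pitch classes G#, B, E, D arrange in thirds as E–G#–B–D: an E dominant seventh chord.
G# is the third of E dominant seventh; third in the bass means first inversion (figured bass 6/5).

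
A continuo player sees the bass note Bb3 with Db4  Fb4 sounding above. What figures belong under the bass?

5/3

The notes Bb, Db, Fb stack in thirds as Bb–Db–Fb — a Bb diminished triad. The bass Bb is the root, so this is root position: figured 5/3.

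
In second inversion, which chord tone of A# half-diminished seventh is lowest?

In second inversion the fifth is lowest. For A# half-diminished seventh (A#–C#–E–G#) that is E.

E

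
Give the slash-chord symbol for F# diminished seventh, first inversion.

F#dim7/A

First inversion of F# diminished seventh has the third (A) in the bass. As a slash chord: F#dim7/A.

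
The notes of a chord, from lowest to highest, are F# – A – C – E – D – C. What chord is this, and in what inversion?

The distinct note names are F#, A, C, E, D. Stacked in thirds they read D–F#–A–C–E, which is a dominant ninth chord on D.
The lowest note is F#, the third of the chord, so this is first inversion.

D dominant ninth, first inversion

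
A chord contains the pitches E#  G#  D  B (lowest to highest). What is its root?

E#

Reordering E#, G#, D, B into stacked thirds gives E#–G#–B–D; the bottom of that stack, E#, is the root.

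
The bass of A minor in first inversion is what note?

The third of A minor (A–C–E) is C; that is the bass in first inversion.

C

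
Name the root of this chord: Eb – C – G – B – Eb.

The distinct letter names are Eb, C, G, B. Arranged as a stack of thirds they read C–Eb–G–B, so C is the root (a C minor-major seventh chord).

C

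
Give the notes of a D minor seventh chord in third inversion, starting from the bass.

The chord tones are D–F–A–C. With the seventh (C) lowest for third inversion: C, D, F, A.

C, D, F, A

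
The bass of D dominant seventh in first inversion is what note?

F#

The third of D dominant seventh (D–F#–A–C) is F#; that is the bass in first inversion.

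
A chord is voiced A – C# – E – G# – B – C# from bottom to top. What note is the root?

Reordering A, C#, E, G#, B into stacked thirds gives A–C#–E–G#–B; the bottom of that stack, A, is the root.

A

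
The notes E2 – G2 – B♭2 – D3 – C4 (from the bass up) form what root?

C

Reordering E, G, Bb, D, C into stacked thirds gives C–E–G–Bb–D; the bottom of that stack, C, is the root.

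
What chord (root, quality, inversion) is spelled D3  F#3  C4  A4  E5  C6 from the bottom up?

D dominant ninth, root position

The distinct note names are D, F#, C, A, E. Stacked in thirds they read D–F#–A–C–E, which is a dominant ninth chord on D.
D is the root of D dominant ninth; root in the bass means root position.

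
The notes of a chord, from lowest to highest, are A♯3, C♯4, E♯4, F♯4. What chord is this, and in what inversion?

The pitch classes A#, C#, E#, F# arrange in thirds as F#–A#–C#–E#: an F# major seventh chord.
With the third (A#) in the bass, the chord is in first inversion (figured bass 6/5).

F# major seventh, first inversion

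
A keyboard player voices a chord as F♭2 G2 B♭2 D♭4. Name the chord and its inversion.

The pitch classes Fb, G, Bb, Db arrange in thirds as G–Bb–Db–Fb: a G diminished seventh chord.
With the seventh (Fb) in the bass, the chord is in third inversion (figured bass 4/2).

G diminished seventh, third inversion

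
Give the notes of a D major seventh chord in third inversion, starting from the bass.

Spelling D major seventh: D–F#–A–C#. In third inversion the seventh is bass, giving C#, D, F#, A from the bottom.

C#, D, F#, A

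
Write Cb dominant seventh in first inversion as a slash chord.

First inversion of Cb dominant seventh has the third (Eb) in the bass. As a slash chord: Cb7/Eb.

Cb7/Eb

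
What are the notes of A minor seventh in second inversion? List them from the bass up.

The chord tones are A–C–E–G. With the fifth (E) lowest for second inversion: E, G, A, C.

E, G, A, C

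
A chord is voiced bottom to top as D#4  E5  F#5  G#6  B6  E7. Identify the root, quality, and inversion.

Reducing to letter names: D#, E, F#, G#, B. These stack in thirds as E–G#–B–D#–F# — an E major ninth chord.
D# is the seventh of E major ninth; seventh in the bass means third inversion.

E major ninth, third inversion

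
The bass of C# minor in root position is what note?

The root of C# minor (C#–E–G#) is C#; that is the bass in root position.

C#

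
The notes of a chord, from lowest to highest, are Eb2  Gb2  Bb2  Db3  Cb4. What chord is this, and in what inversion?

Cb major ninth, first inversion

Reducing to letter names: Eb, Gb, Bb, Db, Cb. These stack in thirds as Cb–Eb–Gb–Bb–Db — a Cb major ninth chord.
With the third (Eb) in the bass, the chord is in first inversion.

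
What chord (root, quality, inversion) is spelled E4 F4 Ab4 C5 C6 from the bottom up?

F minor-major seventh, third inversion

The pitch classes E, F, Ab, C arrange in thirds as F–Ab–C–E: an F minor-major seventh chord.
The lowest note is E, the seventh of the chord, so this is third inversion (figured bass 4/2).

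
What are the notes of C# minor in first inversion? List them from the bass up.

C# minor is C#–E–G#. First inversion puts the third (E) in the bass, with the remaining tones above: E, G#, C#.

E, G#, C#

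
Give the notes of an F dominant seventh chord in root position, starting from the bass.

Spelling F dominant seventh: F–A–C–Eb. In root position the root is bass, giving F, A, C, Eb from the bottom.

F, A, C, Eb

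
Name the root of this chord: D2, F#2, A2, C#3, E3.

D

Reordering D, F#, A, C#, E into stacked thirds gives D–F#–A–C#–E; the bottom of that stack, D, is the root.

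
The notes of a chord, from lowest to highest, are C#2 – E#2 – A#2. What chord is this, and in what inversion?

A# minor, first inversion

The pitch classes C#, E#, A# arrange in thirds as A#–C#–E#: an A# minor triad.
The lowest note is C#, the third of the chord, so this is first inversion (figured bass 6).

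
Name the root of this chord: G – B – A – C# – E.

A

The distinct letter names are G, B, A, C#, E. Arranged as a stack of thirds they read A–C#–E–G–B, so A is the root (an A dominant ninth chord).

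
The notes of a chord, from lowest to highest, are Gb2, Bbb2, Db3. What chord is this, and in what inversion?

The pitch classes Gb, Bbb, Db arrange in thirds as Gb–Bbb–Db: a Gb minor triad.
The lowest note is Gb, the root of the chord, so this is root position (figured bass 5/3).

Gb minor, root position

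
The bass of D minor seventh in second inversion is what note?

In second inversion the fifth is lowest. For D minor seventh (D–F–A–C) that is A.

A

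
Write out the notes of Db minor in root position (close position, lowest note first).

Db, Fb, Ab

Db minor is Db–Fb–Ab. Root position puts the root (Db) in the bass, with the remaining tones above: Db, Fb, Ab.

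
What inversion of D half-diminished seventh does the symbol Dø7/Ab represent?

second inversion

Dø7/Ab means D half-diminished seventh with Ab in the bass. Ab is the fifth of D half-diminished seventh (D–F–Ab–C), so this is second inversion.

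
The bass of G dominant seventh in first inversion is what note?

B

The third of G dominant seventh (G–B–D–F) is B; that is the bass in first inversion.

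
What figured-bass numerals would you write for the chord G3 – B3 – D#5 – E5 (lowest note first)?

The notes G, B, D#, E stack in thirds as E–G–B–D# — an E minor-major seventh chord. The bass G is the third, so this is first inversion: figured 6/5.

6/5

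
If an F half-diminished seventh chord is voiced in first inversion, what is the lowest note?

The third of F half-diminished seventh (F–Ab–Cb–Eb) is Ab; that is the bass in first inversion.

Ab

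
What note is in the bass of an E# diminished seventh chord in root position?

In root position the root is lowest. For E# diminished seventh (E#–G#–B–D) that is E#.

E#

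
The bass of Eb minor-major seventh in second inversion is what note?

Eb minor-major seventh is Eb–Gb–Bb–D. Second inversion places the fifth in the bass: Bb.

Bb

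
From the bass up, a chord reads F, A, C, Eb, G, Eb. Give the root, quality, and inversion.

F dominant ninth, root position

The distinct note names are F, A, C, Eb, G. Stacked in thirds they read F–A–C–Eb–G, which is a dominant ninth chord on F.
With the root (F) in the bass, the chord is in root position.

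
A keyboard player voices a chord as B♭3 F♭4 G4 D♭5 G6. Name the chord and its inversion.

G diminished seventh, first inversion

The pitch classes Bb, Fb, G, Db arrange in thirds as G–Bb–Db–Fb: a G diminished seventh chord.
The lowest note is Bb, the third of the chord, so this is first inversion (figured bass 6/5).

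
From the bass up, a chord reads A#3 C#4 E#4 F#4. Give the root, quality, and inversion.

Reducing to letter names: A#, C#, E#, F#. These stack in thirds as F#–A#–C#–E# — an F# major seventh chord.
With the third (A#) in the bass, the chord is in first inversion (figured bass 6/5).

F# major seventh, first inversion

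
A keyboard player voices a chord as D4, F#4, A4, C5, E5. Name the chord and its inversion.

The distinct note names are D, F#, A, C, E. Stacked in thirds they read D–F#–A–C–E, which is a dominant ninth chord on D.
D is the root of D dominant ninth; root in the bass means root position.

D dominant ninth, root position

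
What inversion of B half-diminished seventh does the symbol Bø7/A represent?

third inversion

Bø7/A means B half-diminished seventh with A in the bass. A is the seventh of B half-diminished seventh (B–D–F–A), so this is third inversion.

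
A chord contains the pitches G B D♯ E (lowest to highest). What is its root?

Reordering G, B, D#, E into stacked thirds gives E–G–B–D#; the bottom of that stack, E, is the root.

E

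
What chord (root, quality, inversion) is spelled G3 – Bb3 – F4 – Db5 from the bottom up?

Reducing to letter names: G, Bb, F, Db. These stack in thirds as G–Bb–Db–F — a G half-diminished seventh chord.
The lowest note is G, the root of the chord, so this is root position (figured bass 7).

G half-diminished seventh, root position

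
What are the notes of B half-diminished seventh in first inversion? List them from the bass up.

D, F, A, B

Spelling B half-diminished seventh: B–D–F–A. In first inversion the third is bass, giving D, F, A, B from the bottom.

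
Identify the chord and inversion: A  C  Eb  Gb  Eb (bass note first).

A diminished seventh, root position

Reducing to letter names: A, C, Eb, Gb. These stack in thirds as A–C–Eb–Gb — an A diminished seventh chord.
The lowest note is A, the root of the chord, so this is root position (figured bass 7).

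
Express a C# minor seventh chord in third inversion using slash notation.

C#m7/B

Third inversion of C# minor seventh has the seventh (B) in the bass. As a slash chord: C#m7/B.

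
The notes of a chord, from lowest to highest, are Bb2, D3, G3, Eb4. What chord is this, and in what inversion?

Eb major seventh, second inversion

Reducing to letter names: Bb, D, G, Eb. These stack in thirds as Eb–G–Bb–D — an Eb major seventh chord.
With the fifth (Bb) in the bass, the chord is in second inversion (figured bass 4/3).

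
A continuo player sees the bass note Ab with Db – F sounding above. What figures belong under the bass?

6/4

The notes Ab, Db, F stack in thirds as Db–F–Ab — a Db major triad. The bass Ab is the fifth, so this is second inversion: figured 6/4.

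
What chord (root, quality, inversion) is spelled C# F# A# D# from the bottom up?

D# minor seventh, third inversion

Reducing to letter names: C#, F#, A#, D#. These stack in thirds as D#–F#–A#–C# — a D# minor seventh chord.
C# is the seventh of D# minor seventh; seventh in the bass means third inversion (figured bass 4/2).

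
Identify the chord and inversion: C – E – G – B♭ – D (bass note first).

C dominant ninth, root position

The distinct note names are C, E, G, Bb, D. Stacked in thirds they read C–E–G–Bb–D, which is a dominant ninth chord on C.
The lowest note is C, the root of the chord, so this is root position.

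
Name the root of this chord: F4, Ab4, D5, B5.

F, Ab, D, B are the tones of a B diminished seventh chord (B–D–F–Ab), making B the root.

B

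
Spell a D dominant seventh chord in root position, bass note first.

D, F#, A, C

The chord tones are D–F#–A–C. With the root (D) lowest for root position: D, F#, A, C.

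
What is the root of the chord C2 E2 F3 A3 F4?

F

C, E, F, A are the tones of an F major seventh chord (F–A–C–E), making F the root.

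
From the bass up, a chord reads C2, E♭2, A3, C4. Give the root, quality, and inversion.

A diminished, first inversion

The distinct note names are C, Eb, A. Stacked in thirds they read A–C–Eb, which is a diminished triad on A.
The lowest note is C, the third of the chord, so this is first inversion (figured bass 6).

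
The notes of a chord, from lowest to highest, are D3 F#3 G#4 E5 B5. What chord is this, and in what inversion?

The pitch classes D, F#, G#, E, B arrange in thirds as E–G#–B–D–F#: an E dominant ninth chord.
With the seventh (D) in the bass, the chord is in third inversion.

E dominant ninth, third inversion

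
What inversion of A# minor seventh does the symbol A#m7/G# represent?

A#m7/G# means A# minor seventh with G# in the bass. G# is the seventh of A# minor seventh (A#–C#–E#–G#), so this is third inversion.

third inversion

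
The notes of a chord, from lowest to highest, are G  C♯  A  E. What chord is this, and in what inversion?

The distinct note names are G, C#, A, E. Stacked in thirds they read A–C#–E–G, which is a dominant seventh chord on A.
With the seventh (G) in the bass, the chord is in third inversion (figured bass 4/2).

A dominant seventh, third inversion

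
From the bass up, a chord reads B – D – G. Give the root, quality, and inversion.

G major, first inversion

The pitch classes B, D, G arrange in thirds as G–B–D: a G major triad.
With the third (B) in the bass, the chord is in first inversion (figured bass 6).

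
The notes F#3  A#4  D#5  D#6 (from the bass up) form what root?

D#

The distinct letter names are F#, A#, D#. Arranged as a stack of thirds they read D#–F#–A#, so D# is the root (a D# minor triad).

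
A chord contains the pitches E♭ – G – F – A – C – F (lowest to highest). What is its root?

Reordering Eb, G, F, A, C into stacked thirds gives F–A–C–Eb–G; the bottom of that stack, F, is the root.

F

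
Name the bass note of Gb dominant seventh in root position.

In root position the root is lowest. For Gb dominant seventh (Gb–Bb–Db–Fb) that is Gb.

Gb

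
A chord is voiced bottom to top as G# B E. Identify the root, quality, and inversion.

Reducing to letter names: G#, B, E. These stack in thirds as E–G#–B — an E major triad.
With the third (G#) in the bass, the chord is in first inversion (figured bass 6).

E major, first inversion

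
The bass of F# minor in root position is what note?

F#

The root of F# minor (F#–A–C#) is F#; that is the bass in root position.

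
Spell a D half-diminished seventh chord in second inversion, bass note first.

Spelling D half-diminished seventh: D–F–Ab–C. In second inversion the fifth is bass, giving Ab, C, D, F from the bottom.

Ab, C, D, F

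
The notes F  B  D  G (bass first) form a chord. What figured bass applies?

The notes F, B, D, G stack in thirds as G–B–D–F — a G dominant seventh chord. The bass F is the seventh, so this is third inversion: figured 4/2.

4/2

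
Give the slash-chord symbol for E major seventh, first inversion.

First inversion of E major seventh has the third (G#) in the bass. As a slash chord: Emaj7/G#.

Emaj7/G#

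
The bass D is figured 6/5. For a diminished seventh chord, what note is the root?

The figures 6/5 mean the third of the chord is in the bass. If D is the third of a diminished seventh chord, the root is B (chord tones B–D–F–Ab).

B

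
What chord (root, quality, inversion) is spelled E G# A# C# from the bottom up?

The distinct note names are E, G#, A#, C#. Stacked in thirds they read A#–C#–E–G#, which is a half-diminished seventh chord on A#.
With the fifth (E) in the bass, the chord is in second inversion (figured bass 4/3).

A# half-diminished seventh, second inversion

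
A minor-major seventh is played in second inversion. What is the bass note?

The fifth of A minor-major seventh (A–C–E–G#) is E; that is the bass in second inversion.

E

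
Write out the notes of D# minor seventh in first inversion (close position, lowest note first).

F#, A#, C#, D#

D# minor seventh is D#–F#–A#–C#. First inversion puts the third (F#) in the bass, with the remaining tones above: F#, A#, C#, D#.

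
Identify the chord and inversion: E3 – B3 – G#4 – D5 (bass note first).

The pitch classes E, B, G#, D arrange in thirds as E–G#–B–D: an E dominant seventh chord.
The lowest note is E, the root of the chord, so this is root position (figured bass 7).

E dominant seventh, root position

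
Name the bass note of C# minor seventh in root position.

C# minor seventh is C#–E–G#–B. Root position places the root in the bass: C#.

C#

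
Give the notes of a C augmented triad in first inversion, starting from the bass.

C augmented is C–E–G#. First inversion puts the third (E) in the bass, with the remaining tones above: E, G#, C.

E, G#, C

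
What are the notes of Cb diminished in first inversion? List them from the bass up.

The chord tones are Cb–Ebb–Gbb. With the third (Ebb) lowest for first inversion: Ebb, Gbb, Cb.

Ebb, Gbb, Cb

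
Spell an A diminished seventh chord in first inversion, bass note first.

C, Eb, Gb, A

Spelling A diminished seventh: A–C–Eb–Gb. In first inversion the third is bass, giving C, Eb, Gb, A from the bottom.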